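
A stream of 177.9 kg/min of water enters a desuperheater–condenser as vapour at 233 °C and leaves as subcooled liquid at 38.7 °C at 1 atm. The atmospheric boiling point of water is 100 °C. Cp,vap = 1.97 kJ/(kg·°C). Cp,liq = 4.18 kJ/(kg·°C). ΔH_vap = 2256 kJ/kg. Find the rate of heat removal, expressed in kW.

vapour 233→100 °C: -262.01 kJ/kg
condensation at 100 °C: -2256 kJ/kg
liquid 100→38.7 °C: -256.23 kJ/kg
Δh = -262.01 + -2256 + -256.23 = -2774.2 kJ/kg
Q = ṁ·Δh = 177.9 kg/min × -2774.2 kJ/kg = -493540 kJ/min
|Q| = 8225.6 kW

Q_c = 8230 kW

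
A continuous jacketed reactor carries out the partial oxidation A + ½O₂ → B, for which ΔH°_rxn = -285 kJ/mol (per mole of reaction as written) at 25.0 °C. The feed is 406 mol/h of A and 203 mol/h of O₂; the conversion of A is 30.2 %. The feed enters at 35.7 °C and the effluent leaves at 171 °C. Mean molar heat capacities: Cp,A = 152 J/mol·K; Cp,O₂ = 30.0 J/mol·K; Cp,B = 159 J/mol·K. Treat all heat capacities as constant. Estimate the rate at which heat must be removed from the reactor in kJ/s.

Extent of reaction ξ = 0.302 × 406 = 122.61 mol/h
Reaction term: ξ·ΔH°_rxn = 122.61 × -285 = -34944 kJ/h
Sensible, feed 35.7→25 °C: -725.48 kJ/h
Outlet flows (mol/h): A 283.39, O₂ 141.69, B 122.61
Sensible, products 25→171 °C: 9755.9 kJ/h
Q = ΔH = -25914 kJ/h = -7.1983 kW
Heat removed = 7.1983 kJ/s

Q_out = 7.20 kJ/s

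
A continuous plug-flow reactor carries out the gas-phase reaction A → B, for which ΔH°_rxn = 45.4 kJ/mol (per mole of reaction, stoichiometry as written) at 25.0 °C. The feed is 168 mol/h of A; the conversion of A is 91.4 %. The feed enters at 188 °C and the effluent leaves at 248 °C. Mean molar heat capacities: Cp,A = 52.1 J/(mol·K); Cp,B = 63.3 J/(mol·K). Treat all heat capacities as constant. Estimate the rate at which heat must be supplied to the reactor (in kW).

Q_in = 2.19 kW

Extent of reaction ξ = 0.914 × 168 = 153.55 mol/h
Reaction term: ξ·ΔH°_rxn = 153.55 × 45.4 = 6971.3 kJ/h
Sensible, feed 188→25 °C: -1426.7 kJ/h
Outlet flows (mol/h): A 14.448, B 153.55
Sensible, products 25→248 °C: 2335.4 kJ/h
Q = ΔH = 7879.9 kJ/h = 2.1889 kW
Heat supplied = 2.1889 kW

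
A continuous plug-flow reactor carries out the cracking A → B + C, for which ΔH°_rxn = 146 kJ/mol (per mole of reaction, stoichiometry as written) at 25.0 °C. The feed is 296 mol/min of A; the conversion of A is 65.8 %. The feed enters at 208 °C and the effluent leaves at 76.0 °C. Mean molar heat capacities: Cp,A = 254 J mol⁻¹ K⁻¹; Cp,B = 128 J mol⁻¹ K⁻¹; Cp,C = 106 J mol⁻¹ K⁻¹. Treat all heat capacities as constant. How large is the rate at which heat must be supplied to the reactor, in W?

Extent of reaction ξ = 0.658 × 296 = 194.77 mol/min
Reaction term: ξ·ΔH°_rxn = 194.77 × 146 = 28436 kJ/min
Sensible, feed 208→25 °C: -13759 kJ/min
Outlet flows (mol/min): A 101.23, B 194.77, C 194.77
Sensible, products 25→76.0 °C: 3635.7 kJ/min
Q = ΔH = 18313 kJ/min = 305.22 kW
Heat supplied = 305220 W

Q_in = 305000 W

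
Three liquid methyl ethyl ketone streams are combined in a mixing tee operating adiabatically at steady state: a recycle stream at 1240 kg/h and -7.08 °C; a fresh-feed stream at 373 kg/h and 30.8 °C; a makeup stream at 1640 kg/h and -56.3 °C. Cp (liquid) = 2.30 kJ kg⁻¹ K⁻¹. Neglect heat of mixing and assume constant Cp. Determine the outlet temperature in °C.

T_out = -27.6 °C

Adiabatic, steady state ⇒ Σ ṁᵢCp,ᵢ(T_out − Tᵢ) = 0
Σ ṁᵢCp,ᵢTᵢ = 1240×2.30×-7.08 + 373×2.30×30.8 + 1640×2.30×-56.3 = -206130
Σ ṁᵢCp,ᵢ = 1240×2.30 + 373×2.30 + 1640×2.30 = 7481.9
T_out = -206130 / 7481.9 = -27.551 °C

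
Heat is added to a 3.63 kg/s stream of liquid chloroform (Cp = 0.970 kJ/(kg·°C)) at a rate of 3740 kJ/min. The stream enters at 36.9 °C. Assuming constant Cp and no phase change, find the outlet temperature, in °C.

Q = 3740 kJ/min = 62.333 kJ/s
ΔT = Q/(ṁ·Cp) = 62.333/(3.63×0.970) = 17.703 K
T_out = 36.9 + 17.703 = 54.603 °C

T_out = 54.6 °C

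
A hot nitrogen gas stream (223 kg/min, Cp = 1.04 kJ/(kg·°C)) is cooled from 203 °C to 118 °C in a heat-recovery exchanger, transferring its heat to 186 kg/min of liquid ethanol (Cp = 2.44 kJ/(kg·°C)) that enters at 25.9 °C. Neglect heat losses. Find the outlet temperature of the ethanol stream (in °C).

Heat released by hot stream: Q = 223 × 1.04 × (203 − 118) = 19713 kJ/min
Energy balance on cold side (adiabatic exchanger): Q = ṁ_c·Cp_c·(T_c,out − T_c,in)
T_c,out = 25.9 + 19713/(186 × 2.44) = 69.336 °C

T_c,out = 69.3 °C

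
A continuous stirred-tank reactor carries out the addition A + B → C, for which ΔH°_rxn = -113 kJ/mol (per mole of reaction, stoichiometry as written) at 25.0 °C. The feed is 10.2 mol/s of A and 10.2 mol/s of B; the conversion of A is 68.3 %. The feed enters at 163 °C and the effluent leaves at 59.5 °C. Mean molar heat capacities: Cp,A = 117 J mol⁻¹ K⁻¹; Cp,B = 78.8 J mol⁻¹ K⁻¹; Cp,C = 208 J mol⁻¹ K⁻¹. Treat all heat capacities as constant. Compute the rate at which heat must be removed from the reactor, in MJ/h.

Q_out = 3570 MJ/h

Extent of reaction ξ = 0.683 × 10.2 = 6.9666 mol/s
Reaction term: ξ·ΔH°_rxn = 6.9666 × -113 = -787.23 kJ/s
Sensible, feed 163→25 °C: -275.61 kJ/s
Outlet flows (mol/s): A 3.2334, B 3.2334, C 6.9666
Sensible, products 25→59.5 °C: 71.834 kJ/s
Q = ΔH = -991 kJ/s = -991 kW
Heat removed = 3567.6 MJ/h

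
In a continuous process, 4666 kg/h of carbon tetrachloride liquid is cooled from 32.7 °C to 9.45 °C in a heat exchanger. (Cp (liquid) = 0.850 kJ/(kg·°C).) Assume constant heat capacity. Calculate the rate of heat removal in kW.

Q_c = 25.6 kW

Q = ṁ·Cp·ΔT = 4666 × 0.850 × (9.45 − 32.7) = -92212 kJ/h
Converting: 92212 / 3600 s = 25.614 kW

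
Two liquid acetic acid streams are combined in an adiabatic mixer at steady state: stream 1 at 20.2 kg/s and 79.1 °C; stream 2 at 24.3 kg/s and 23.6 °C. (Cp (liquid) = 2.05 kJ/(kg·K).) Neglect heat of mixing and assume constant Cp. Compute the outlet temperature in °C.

T_out = 48.8 °C

No heat crosses the boundary, so H_out = H_in.
T_out = Σ ṁᵢCp,ᵢTᵢ / Σ ṁᵢCp,ᵢ
      = 4451.2 / 91.225 = 48.793 °C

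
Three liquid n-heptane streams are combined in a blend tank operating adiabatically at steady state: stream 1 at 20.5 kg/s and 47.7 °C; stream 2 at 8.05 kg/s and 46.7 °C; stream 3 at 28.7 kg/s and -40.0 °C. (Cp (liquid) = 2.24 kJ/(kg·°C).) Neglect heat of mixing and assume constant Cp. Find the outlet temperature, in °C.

Adiabatic, steady state ⇒ Σ ṁᵢCp,ᵢ(T_out − Tᵢ) = 0
T_out = Σ ṁᵢCp,ᵢTᵢ / Σ ṁᵢCp,ᵢ
      = 460.96 / 128.24 = 3.5945 °C

T_out = 3.59 °C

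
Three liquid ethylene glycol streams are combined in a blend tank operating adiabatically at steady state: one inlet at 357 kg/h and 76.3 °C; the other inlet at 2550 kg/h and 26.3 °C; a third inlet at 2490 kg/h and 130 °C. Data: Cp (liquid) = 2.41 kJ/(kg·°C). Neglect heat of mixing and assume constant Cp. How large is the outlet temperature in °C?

No heat crosses the boundary, so H_out = H_in.
Σ ṁᵢCp,ᵢTᵢ = 357×2.41×76.3 + 2550×2.41×26.3 + 2490×2.41×130 = 1.0074e+06
Σ ṁᵢCp,ᵢ = 357×2.41 + 2550×2.41 + 2490×2.41 = 13007
T_out = 1.0074e+06 / 13007 = 77.451 °C

T_out = 77.5 °C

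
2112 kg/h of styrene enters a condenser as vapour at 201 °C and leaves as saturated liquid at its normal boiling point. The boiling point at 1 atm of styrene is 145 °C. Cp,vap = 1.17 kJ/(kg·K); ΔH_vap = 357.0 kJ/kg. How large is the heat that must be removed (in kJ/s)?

vapour 201→145 °C: -65.52 kJ/kg
condensation at 145 °C: -357 kJ/kg
Δh = -65.52 + -357 = -422.52 kJ/kg
Q = ṁ·Δh = 2112 kg/h × -422.52 kJ/kg = -892360 kJ/h
|Q| = 247.88 kW

Q_c = 248 kJ/s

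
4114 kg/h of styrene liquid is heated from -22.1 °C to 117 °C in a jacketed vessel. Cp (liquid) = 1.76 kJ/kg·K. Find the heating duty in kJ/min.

Q = ṁ·Cp·ΔT = 4114 × 1.76 × (117 − -22.1) = 1.0072e+06 kJ/h
Converting: 1.0072e+06 / 3600 s = 279.77 kW
Heating duty = 16786 kJ/min

Q = 16800 kJ/min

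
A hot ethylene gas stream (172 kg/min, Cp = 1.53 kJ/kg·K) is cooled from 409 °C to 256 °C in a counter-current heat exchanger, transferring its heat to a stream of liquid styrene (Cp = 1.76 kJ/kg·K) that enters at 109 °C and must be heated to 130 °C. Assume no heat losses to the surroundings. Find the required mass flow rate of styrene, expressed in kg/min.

Heat released by hot stream: Q = 172 × 1.53 × (409 − 256) = 40263 kJ/min
Energy balance on cold side (adiabatic exchanger): Q = ṁ_c·Cp_c·(T_c,out − T_c,in)
ṁ_c = 40263 / [1.76 × (130 − 109)] = 1089.4 kg/min

ṁ_c = 1090 kg/min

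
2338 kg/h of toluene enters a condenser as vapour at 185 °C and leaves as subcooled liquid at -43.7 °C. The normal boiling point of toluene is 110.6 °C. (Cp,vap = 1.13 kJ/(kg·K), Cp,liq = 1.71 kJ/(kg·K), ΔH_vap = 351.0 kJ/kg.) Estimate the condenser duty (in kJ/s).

Q_c = 454 kJ/s

vapour 185→110.6 °C: -84.072 kJ/kg
condensation at 110.6 °C: -351 kJ/kg
liquid 110.6→-43.7 °C: -263.85 kJ/kg
Δh = -84.072 + -351 + -263.85 = -698.92 kJ/kg
Q = ṁ·Δh = 2338 kg/h × -698.92 kJ/kg = -1.6341e+06 kJ/h
|Q| = 453.91 kW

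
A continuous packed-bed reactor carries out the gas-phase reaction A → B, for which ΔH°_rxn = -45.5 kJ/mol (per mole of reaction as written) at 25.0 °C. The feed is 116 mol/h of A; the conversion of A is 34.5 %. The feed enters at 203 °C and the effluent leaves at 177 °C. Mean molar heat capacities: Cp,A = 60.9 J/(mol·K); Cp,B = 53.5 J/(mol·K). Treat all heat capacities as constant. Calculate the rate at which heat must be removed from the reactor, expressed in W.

Q_out = 569 W

Extent of reaction ξ = 0.345 × 116 = 40.02 mol/h
Reaction term: ξ·ΔH°_rxn = 40.02 × -45.5 = -1820.9 kJ/h
Sensible, feed 203→25 °C: -1257.5 kJ/h
Outlet flows (mol/h): A 75.98, B 40.02
Sensible, products 25→177 °C: 1028.8 kJ/h
Q = ΔH = -2049.6 kJ/h = -0.56933 kW
Heat removed = 569.33 W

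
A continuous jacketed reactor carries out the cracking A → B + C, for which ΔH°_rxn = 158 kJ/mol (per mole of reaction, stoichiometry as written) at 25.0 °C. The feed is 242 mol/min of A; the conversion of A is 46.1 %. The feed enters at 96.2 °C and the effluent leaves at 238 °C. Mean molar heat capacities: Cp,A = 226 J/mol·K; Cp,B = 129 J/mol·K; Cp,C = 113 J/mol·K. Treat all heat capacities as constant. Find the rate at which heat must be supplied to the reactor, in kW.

Q_in = 429 kW

Extent of reaction ξ = 0.461 × 242 = 111.56 mol/min
Reaction term: ξ·ΔH°_rxn = 111.56 × 158 = 17627 kJ/min
Sensible, feed 96.2→25 °C: -3894.1 kJ/min
Outlet flows (mol/min): A 130.44, B 111.56, C 111.56
Sensible, products 25→238 °C: 12030 kJ/min
Q = ΔH = 25762 kJ/min = 429.37 kW
Heat supplied = 429.37 kW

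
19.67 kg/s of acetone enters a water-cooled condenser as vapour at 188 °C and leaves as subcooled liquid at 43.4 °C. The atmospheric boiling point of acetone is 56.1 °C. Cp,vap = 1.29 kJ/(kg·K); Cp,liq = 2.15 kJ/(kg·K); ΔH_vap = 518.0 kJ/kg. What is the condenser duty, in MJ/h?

Q_c = 50700 MJ/h

vapour 188→56.1 °C: -170.15 kJ/kg
condensation at 56.1 °C: -518 kJ/kg
liquid 56.1→43.4 °C: -27.305 kJ/kg
Δh = -170.15 + -518 + -27.305 = -715.46 kJ/kg
Q = ṁ·Δh = 19.67 kg/s × -715.46 kJ/kg = -14073 kJ/s
|Q| = 14073 kW = 50663 MJ/h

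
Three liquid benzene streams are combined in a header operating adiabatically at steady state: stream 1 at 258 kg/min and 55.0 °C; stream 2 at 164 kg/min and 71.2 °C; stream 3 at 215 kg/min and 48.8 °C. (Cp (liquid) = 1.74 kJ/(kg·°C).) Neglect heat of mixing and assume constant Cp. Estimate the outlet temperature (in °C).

Energy balance with Q = 0: Σ ṁᵢCp,ᵢ(T_out − Tᵢ) = 0
Σ ṁᵢCp,ᵢTᵢ = 258×1.74×55.0 + 164×1.74×71.2 + 215×1.74×48.8 = 63264
Σ ṁᵢCp,ᵢ = 258×1.74 + 164×1.74 + 215×1.74 = 1108.4
T_out = 63264 / 1108.4 = 57.078 °C

T_out = 57.1 °C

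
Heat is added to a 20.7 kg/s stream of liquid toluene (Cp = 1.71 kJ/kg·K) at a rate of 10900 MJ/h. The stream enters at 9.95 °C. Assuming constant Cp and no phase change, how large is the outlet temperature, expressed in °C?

Q = 10900 MJ/h = 3027.8 kJ/s
ΔT = Q/(ṁ·Cp) = 3027.8/(20.7×1.71) = 85.538 K
T_out = 9.95 + 85.538 = 95.488 °C

T_out = 95.5 °C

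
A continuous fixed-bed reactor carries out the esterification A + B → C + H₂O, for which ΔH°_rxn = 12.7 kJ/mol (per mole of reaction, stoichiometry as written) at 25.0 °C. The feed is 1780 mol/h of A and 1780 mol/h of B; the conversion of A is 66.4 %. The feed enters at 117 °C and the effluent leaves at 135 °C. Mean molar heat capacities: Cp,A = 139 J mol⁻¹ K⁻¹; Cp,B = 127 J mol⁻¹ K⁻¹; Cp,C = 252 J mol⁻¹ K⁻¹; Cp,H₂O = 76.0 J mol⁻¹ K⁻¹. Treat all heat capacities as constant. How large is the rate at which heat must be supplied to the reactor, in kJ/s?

Q_in = 8.78 kJ/s

Extent of reaction ξ = 0.664 × 1780 = 1181.9 mol/h
Reaction term: ξ·ΔH°_rxn = 1181.9 × 12.7 = 15010 kJ/h
Sensible, feed 117→25 °C: -43560 kJ/h
Outlet flows (mol/h): A 598.08, B 598.08, C 1181.9, H₂O 1181.9
Sensible, products 25→135 °C: 60143 kJ/h
Q = ΔH = 31594 kJ/h = 8.776 kW
Heat supplied = 8.776 kJ/s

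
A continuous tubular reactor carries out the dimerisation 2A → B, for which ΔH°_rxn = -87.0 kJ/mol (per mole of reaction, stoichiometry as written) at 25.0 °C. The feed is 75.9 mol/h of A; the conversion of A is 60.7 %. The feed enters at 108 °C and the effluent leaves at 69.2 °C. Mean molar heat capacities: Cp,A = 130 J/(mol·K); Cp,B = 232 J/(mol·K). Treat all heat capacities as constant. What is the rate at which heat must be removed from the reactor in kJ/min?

Q_out = 40.3 kJ/min

Extent of reaction ξ = 0.607 × 75.9 / 2 = 23.036 mol/h
Reaction term: ξ·ΔH°_rxn = 23.036 × -87.0 = -2004.1 kJ/h
Sensible, feed 108→25 °C: -818.96 kJ/h
Outlet flows (mol/h): A 29.829, B 23.036
Sensible, products 25→69.2 °C: 407.61 kJ/h
Q = ΔH = -2415.5 kJ/h = -0.67096 kW
Heat removed = 40.258 kJ/min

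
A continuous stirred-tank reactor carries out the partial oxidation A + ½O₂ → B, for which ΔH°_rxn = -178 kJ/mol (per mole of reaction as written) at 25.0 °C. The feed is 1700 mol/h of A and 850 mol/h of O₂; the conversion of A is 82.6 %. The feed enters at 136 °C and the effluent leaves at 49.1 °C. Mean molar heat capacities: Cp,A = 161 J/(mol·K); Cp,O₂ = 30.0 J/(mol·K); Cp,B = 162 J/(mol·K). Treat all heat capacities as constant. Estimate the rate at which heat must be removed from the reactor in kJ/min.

Extent of reaction ξ = 0.826 × 1700 = 1404.2 mol/h
Reaction term: ξ·ΔH°_rxn = 1404.2 × -178 = -249950 kJ/h
Sensible, feed 136→25 °C: -33211 kJ/h
Outlet flows (mol/h): A 295.8, O₂ 147.9, B 1404.2
Sensible, products 25→49.1 °C: 6736.9 kJ/h
Q = ΔH = -276420 kJ/h = -76.784 kW
Heat removed = 4607 kJ/min

Q_out = 4610 kJ/min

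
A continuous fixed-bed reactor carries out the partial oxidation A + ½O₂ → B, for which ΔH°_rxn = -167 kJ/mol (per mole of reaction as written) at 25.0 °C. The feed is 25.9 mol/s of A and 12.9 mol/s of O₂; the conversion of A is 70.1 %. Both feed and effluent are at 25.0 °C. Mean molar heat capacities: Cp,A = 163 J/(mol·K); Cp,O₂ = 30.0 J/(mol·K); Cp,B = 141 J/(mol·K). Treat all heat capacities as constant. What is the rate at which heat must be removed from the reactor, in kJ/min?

Q_out = 182000 kJ/min

Extent of reaction ξ = 0.701 × 25.9 = 18.156 mol/s
Reaction term: ξ·ΔH°_rxn = 18.156 × -167 = -3032 kJ/s
Q = ΔH = -3032 kJ/s = -3032 kW
Heat removed = 181920 kJ/min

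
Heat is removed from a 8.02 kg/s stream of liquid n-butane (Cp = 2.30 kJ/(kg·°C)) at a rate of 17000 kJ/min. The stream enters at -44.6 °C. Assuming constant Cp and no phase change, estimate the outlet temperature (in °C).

Q = 17000 kJ/min = 283.33 kJ/s
ΔT = Q/(ṁ·Cp) = 283.33/(8.02×2.30) = 15.36 K
T_out = -44.6 − 15.36 = -59.96 °C

T_out = -60.0 °C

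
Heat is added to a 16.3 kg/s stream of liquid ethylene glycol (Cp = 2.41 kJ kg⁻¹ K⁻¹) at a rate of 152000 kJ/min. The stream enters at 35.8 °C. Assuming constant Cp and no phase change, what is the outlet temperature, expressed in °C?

Q = 152000 kJ/min = 2533.3 kJ/s
ΔT = Q/(ṁ·Cp) = 2533.3/(16.3×2.41) = 64.489 K
T_out = 35.8 + 64.489 = 100.29 °C

T_out = 100 °C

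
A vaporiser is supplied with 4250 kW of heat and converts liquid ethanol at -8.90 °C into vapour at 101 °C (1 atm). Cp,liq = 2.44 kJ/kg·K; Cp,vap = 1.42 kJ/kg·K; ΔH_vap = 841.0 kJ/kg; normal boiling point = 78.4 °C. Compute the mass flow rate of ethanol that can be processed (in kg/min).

Δh = 2.44×(78.4−-8.90) + 841.0 + 1.42×(101−78.4) = 1086.1 kJ/kg
Q = 4250 kW = 4250 kJ/s = 255000 kJ/min
ṁ = Q/Δh = 255000 / 1086.1 = 234.78 kg/min

ṁ = 235 kg/min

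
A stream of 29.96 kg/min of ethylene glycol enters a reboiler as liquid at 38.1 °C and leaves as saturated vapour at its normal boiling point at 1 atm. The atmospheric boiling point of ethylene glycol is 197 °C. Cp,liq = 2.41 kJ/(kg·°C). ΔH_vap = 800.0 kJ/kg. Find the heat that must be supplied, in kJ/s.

liquid 38.1→197 °C: 382.95 kJ/kg
vaporisation at 197 °C: 800 kJ/kg
Δh = 382.95 + 800 = 1182.9 kJ/kg
Q = ṁ·Δh = 29.96 kg/min × 1182.9 kJ/kg = 35441 kJ/min
|Q| = 590.69 kW

Q = 591 kJ/s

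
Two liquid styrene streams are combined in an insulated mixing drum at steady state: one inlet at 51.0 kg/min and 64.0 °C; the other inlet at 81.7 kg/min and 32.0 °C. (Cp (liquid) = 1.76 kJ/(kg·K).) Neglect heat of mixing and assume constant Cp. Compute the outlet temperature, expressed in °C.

T_out = 44.3 °C

Energy balance with Q = 0: Σ ṁᵢCp,ᵢ(T_out − Tᵢ) = 0
T_out = Σ ṁᵢCp,ᵢTᵢ / Σ ṁᵢCp,ᵢ
      = 10346 / 233.55 = 44.298 °C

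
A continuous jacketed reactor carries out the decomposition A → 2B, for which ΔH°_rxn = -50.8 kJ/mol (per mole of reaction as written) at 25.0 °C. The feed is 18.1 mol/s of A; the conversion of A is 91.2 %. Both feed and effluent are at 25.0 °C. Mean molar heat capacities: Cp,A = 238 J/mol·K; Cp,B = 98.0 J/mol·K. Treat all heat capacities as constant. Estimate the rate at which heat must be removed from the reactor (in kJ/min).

Extent of reaction ξ = 0.912 × 18.1 = 16.507 mol/s
Reaction term: ξ·ΔH°_rxn = 16.507 × -50.8 = -838.57 kJ/s
Q = ΔH = -838.57 kJ/s = -838.57 kW
Heat removed = 50314 kJ/min

Q_out = 50300 kJ/min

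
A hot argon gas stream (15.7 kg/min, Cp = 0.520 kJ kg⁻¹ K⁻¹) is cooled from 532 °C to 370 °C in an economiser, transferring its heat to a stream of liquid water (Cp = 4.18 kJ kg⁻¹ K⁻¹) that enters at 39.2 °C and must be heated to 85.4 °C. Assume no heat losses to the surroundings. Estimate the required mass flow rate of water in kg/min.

ṁ_c = 6.85 kg/min

Heat released by hot stream: Q = 15.7 × 0.520 × (532 − 370) = 1322.6 kJ/min
Energy balance on cold side (adiabatic exchanger): Q = ṁ_c·Cp_c·(T_c,out − T_c,in)
ṁ_c = 1322.6 / [4.18 × (85.4 − 39.2)] = 6.8486 kg/min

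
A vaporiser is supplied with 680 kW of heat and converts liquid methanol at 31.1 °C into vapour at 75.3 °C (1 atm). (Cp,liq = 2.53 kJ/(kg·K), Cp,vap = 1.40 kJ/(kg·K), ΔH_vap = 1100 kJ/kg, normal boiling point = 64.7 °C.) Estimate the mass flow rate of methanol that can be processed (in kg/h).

ṁ = 2040 kg/h

Δh = 2.53×(64.7−31.1) + 1100 + 1.40×(75.3−64.7) = 1199.8 kJ/kg
Q = 680 kW = 680 kJ/s = 2.448e+06 kJ/h
ṁ = Q/Δh = 2.448e+06 / 1199.8 = 2040.3 kg/h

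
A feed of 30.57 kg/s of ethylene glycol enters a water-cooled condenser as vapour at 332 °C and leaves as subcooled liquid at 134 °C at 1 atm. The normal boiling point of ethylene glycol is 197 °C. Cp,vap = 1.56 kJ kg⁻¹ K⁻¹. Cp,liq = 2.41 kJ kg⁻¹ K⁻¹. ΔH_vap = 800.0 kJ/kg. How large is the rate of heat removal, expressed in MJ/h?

Q_c = 128000 MJ/h

vapour 332→197 °C: -210.6 kJ/kg
condensation at 197 °C: -800 kJ/kg
liquid 197→134 °C: -151.83 kJ/kg
Δh = -210.6 + -800 + -151.83 = -1162.4 kJ/kg
Q = ṁ·Δh = 30.57 kg/s × -1162.4 kJ/kg = -35535 kJ/s
|Q| = 35535 kW = 127930 MJ/h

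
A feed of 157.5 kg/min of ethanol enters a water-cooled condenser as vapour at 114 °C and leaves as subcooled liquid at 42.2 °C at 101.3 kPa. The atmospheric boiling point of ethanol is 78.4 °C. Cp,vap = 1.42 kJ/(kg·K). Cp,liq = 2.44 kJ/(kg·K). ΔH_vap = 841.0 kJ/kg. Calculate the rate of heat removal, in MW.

vapour 114→78.4 °C: -50.552 kJ/kg
condensation at 78.4 °C: -841 kJ/kg
liquid 78.4→42.2 °C: -88.328 kJ/kg
Δh = -50.552 + -841 + -88.328 = -979.88 kJ/kg
Q = ṁ·Δh = 157.5 kg/min × -979.88 kJ/kg = -154330 kJ/min
|Q| = 2572.2 kW = 2.5722 MW

Q_c = 2.57 MW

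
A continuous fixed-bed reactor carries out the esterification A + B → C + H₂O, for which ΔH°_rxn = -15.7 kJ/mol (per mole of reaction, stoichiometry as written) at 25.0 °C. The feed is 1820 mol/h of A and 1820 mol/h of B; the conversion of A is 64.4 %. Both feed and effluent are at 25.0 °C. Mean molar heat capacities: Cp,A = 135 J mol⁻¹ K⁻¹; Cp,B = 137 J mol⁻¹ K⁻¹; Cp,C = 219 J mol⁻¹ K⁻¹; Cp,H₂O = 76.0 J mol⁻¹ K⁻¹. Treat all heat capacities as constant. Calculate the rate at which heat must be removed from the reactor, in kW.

Q_out = 5.11 kW

Extent of reaction ξ = 0.644 × 1820 = 1172.1 mol/h
Reaction term: ξ·ΔH°_rxn = 1172.1 × -15.7 = -18402 kJ/h
Q = ΔH = -18402 kJ/h = -5.1116 kW
Heat removed = 5.1116 kW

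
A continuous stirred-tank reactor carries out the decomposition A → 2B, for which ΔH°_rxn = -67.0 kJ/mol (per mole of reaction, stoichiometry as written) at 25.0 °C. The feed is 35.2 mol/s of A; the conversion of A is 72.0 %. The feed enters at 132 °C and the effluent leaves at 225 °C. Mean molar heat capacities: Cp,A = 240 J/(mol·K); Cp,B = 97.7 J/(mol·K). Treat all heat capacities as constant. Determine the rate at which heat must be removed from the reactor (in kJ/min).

Extent of reaction ξ = 0.720 × 35.2 = 25.344 mol/s
Reaction term: ξ·ΔH°_rxn = 25.344 × -67.0 = -1698 kJ/s
Sensible, feed 132→25 °C: -903.94 kJ/s
Outlet flows (mol/s): A 9.856, B 50.688
Sensible, products 25→225 °C: 1463.5 kJ/s
Q = ΔH = -1138.5 kJ/s = -1138.5 kW
Heat removed = 68307 kJ/min

Q_out = 68300 kJ/min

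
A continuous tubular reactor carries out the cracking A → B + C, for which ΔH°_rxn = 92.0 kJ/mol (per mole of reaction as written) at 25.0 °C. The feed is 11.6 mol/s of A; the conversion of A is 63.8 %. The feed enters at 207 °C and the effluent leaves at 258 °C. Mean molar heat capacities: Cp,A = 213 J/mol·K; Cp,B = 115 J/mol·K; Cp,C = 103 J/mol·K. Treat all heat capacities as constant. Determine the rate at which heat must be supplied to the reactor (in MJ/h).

Q_in = 2940 MJ/h

Extent of reaction ξ = 0.638 × 11.6 = 7.4008 mol/s
Reaction term: ξ·ΔH°_rxn = 7.4008 × 92.0 = 680.87 kJ/s
Sensible, feed 207→25 °C: -449.69 kJ/s
Outlet flows (mol/s): A 4.1992, B 7.4008, C 7.4008
Sensible, products 25→258 °C: 584.32 kJ/s
Q = ΔH = 815.51 kJ/s = 815.51 kW
Heat supplied = 2935.8 MJ/h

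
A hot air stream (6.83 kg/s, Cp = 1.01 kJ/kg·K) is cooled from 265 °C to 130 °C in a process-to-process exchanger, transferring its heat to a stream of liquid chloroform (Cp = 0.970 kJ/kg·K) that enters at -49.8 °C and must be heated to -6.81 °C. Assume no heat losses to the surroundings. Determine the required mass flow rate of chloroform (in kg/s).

ṁ_c = 22.3 kg/s

Heat released by hot stream: Q = 6.83 × 1.01 × (265 − 130) = 931.27 kJ/s
Energy balance on cold side (adiabatic exchanger): Q = ṁ_c·Cp_c·(T_c,out − T_c,in)
ṁ_c = 931.27 / [0.970 × (-6.81 − -49.8)] = 22.332 kg/s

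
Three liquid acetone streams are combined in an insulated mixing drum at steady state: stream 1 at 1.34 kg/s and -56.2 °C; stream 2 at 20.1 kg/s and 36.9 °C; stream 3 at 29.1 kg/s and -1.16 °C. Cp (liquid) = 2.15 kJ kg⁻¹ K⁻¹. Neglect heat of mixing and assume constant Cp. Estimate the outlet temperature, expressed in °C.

No heat crosses the boundary, so H_out = H_in.
Σ ṁᵢCp,ᵢTᵢ = 1.34×2.15×-56.2 + 20.1×2.15×36.9 + 29.1×2.15×-1.16 = 1360.1
Σ ṁᵢCp,ᵢ = 1.34×2.15 + 20.1×2.15 + 29.1×2.15 = 108.66
T_out = 1360.1 / 108.66 = 12.517 °C

T_out = 12.5 °C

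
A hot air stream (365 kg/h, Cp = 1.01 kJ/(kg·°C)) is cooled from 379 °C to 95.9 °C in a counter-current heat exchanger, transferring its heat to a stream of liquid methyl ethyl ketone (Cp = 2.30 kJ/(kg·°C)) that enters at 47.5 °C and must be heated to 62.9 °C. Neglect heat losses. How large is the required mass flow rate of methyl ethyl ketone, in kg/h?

ṁ_c = 2950 kg/h

Heat released by hot stream: Q = 365 × 1.01 × (379 − 95.9) = 104360 kJ/h
Energy balance on cold side (adiabatic exchanger): Q = ṁ_c·Cp_c·(T_c,out − T_c,in)
ṁ_c = 104360 / [2.30 × (62.9 − 47.5)] = 2946.5 kg/h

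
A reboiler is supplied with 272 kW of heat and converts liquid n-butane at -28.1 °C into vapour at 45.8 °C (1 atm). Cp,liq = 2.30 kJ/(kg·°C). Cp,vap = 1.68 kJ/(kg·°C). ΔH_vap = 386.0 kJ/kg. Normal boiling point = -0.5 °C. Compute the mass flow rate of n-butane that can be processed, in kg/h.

ṁ = 1860 kg/h

Δh = 2.30×(-0.5−-28.1) + 386.0 + 1.68×(45.8−-0.5) = 527.26 kJ/kg
Q = 272 kW = 272 kJ/s = 979200 kJ/h
ṁ = Q/Δh = 979200 / 527.26 = 1857.1 kg/h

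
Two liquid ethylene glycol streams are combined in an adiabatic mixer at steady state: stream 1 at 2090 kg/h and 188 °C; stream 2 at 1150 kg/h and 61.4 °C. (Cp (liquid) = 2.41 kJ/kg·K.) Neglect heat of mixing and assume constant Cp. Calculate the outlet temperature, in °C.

T_out = 143 °C

No heat crosses the boundary, so H_out = H_in.
Σ ṁᵢCp,ᵢTᵢ = 2090×2.41×188 + 1150×2.41×61.4 = 1.1171e+06
Σ ṁᵢCp,ᵢ = 2090×2.41 + 1150×2.41 = 7808.4
T_out = 1.1171e+06 / 7808.4 = 143.06 °C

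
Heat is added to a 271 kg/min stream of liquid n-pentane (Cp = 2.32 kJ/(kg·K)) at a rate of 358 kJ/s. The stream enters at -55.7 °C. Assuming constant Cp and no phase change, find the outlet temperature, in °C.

Q = 358 kJ/s = 21480 kJ/min
ΔT = Q/(ṁ·Cp) = 21480/(271×2.32) = 34.165 K
T_out = -55.7 + 34.165 = -21.535 °C

T_out = -21.5 °C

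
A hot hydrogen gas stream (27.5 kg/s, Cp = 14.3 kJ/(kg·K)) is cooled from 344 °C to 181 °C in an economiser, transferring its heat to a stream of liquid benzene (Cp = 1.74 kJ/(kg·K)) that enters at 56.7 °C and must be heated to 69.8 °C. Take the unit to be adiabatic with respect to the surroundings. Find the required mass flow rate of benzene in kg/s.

Heat released by hot stream: Q = 27.5 × 14.3 × (344 − 181) = 64100 kJ/s
Energy balance on cold side (adiabatic exchanger): Q = ṁ_c·Cp_c·(T_c,out − T_c,in)
ṁ_c = 64100 / [1.74 × (69.8 − 56.7)] = 2812.1 kg/s

ṁ_c = 2810 kg/s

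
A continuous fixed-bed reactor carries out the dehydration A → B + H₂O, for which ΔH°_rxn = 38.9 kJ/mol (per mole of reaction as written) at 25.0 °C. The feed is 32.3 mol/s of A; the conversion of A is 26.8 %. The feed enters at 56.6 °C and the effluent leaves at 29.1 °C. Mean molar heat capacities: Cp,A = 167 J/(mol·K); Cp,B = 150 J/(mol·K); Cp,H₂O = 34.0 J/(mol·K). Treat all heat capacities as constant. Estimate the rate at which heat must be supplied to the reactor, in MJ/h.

Extent of reaction ξ = 0.268 × 32.3 = 8.6564 mol/s
Reaction term: ξ·ΔH°_rxn = 8.6564 × 38.9 = 336.73 kJ/s
Sensible, feed 56.6→25 °C: -170.45 kJ/s
Outlet flows (mol/s): A 23.644, B 8.6564, H₂O 8.6564
Sensible, products 25→29.1 °C: 22.719 kJ/s
Q = ΔH = 189 kJ/s = 189 kW
Heat supplied = 680.4 MJ/h

Q_in = 680 MJ/h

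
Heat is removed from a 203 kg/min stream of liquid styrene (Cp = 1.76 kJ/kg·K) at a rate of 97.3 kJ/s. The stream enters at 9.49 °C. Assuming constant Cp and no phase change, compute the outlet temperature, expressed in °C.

T_out = -6.85 °C

Q = 97.3 kJ/s = 5838 kJ/min
ΔT = Q/(ṁ·Cp) = 5838/(203×1.76) = 16.34 K
T_out = 9.49 − 16.34 = -6.8501 °C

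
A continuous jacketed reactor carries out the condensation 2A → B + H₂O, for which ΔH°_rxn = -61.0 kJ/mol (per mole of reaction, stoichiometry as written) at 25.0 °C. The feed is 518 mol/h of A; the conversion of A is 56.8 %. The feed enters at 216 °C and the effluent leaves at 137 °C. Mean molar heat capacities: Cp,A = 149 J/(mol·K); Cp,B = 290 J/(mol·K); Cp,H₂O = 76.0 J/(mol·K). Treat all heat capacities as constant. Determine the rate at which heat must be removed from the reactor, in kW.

Q_out = 3.88 kW

Extent of reaction ξ = 0.568 × 518 / 2 = 147.11 mol/h
Reaction term: ξ·ΔH°_rxn = 147.11 × -61.0 = -8973.8 kJ/h
Sensible, feed 216→25 °C: -14742 kJ/h
Outlet flows (mol/h): A 223.78, B 147.11, H₂O 147.11
Sensible, products 25→137 °C: 9764.8 kJ/h
Q = ΔH = -13951 kJ/h = -3.8752 kW
Heat removed = 3.8752 kW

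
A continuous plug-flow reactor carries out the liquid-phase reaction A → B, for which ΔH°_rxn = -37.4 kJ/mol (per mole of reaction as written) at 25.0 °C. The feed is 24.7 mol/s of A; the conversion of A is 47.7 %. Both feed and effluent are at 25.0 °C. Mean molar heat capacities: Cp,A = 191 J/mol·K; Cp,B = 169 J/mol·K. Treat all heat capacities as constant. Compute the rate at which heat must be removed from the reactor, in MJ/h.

Extent of reaction ξ = 0.477 × 24.7 = 11.782 mol/s
Reaction term: ξ·ΔH°_rxn = 11.782 × -37.4 = -440.64 kJ/s
Q = ΔH = -440.64 kJ/s = -440.64 kW
Heat removed = 1586.3 MJ/h

Q_out = 1590 MJ/h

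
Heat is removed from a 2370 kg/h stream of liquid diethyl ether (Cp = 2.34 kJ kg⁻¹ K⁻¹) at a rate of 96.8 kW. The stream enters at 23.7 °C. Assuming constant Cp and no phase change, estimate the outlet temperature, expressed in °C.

T_out = -39.1 °C

Q = 96.8 kW = 348480 kJ/h
ΔT = Q/(ṁ·Cp) = 348480/(2370×2.34) = 62.837 K
T_out = 23.7 − 62.837 = -39.137 °C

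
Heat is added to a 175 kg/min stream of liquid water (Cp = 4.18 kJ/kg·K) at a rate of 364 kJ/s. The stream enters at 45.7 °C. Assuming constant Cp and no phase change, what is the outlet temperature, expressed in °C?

T_out = 75.6 °C

Q = 364 kJ/s = 21840 kJ/min
ΔT = Q/(ṁ·Cp) = 21840/(175×4.18) = 29.856 K
T_out = 45.7 + 29.856 = 75.556 °C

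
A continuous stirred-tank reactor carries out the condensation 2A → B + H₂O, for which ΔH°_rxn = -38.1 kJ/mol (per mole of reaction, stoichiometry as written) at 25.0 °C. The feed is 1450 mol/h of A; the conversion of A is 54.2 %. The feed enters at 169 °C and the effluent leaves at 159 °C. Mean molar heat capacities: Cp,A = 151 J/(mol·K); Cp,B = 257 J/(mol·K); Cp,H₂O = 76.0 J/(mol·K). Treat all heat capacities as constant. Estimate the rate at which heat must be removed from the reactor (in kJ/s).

Extent of reaction ξ = 0.542 × 1450 / 2 = 392.95 mol/h
Reaction term: ξ·ΔH°_rxn = 392.95 × -38.1 = -14971 kJ/h
Sensible, feed 169→25 °C: -31529 kJ/h
Outlet flows (mol/h): A 664.1, B 392.95, H₂O 392.95
Sensible, products 25→159 °C: 30972 kJ/h
Q = ΔH = -15529 kJ/h = -4.3135 kW
Heat removed = 4.3135 kJ/s

Q_out = 4.31 kJ/s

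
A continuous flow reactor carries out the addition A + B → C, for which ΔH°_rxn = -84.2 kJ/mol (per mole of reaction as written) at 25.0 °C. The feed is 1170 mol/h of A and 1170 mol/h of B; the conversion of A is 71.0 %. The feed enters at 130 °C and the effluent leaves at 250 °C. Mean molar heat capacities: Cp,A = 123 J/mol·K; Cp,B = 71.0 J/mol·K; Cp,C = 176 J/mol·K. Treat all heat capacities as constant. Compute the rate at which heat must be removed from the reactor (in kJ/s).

Q_out = 12.8 kJ/s

Extent of reaction ξ = 0.710 × 1170 = 830.7 mol/h
Reaction term: ξ·ΔH°_rxn = 830.7 × -84.2 = -69945 kJ/h
Sensible, feed 130→25 °C: -23833 kJ/h
Outlet flows (mol/h): A 339.3, B 339.3, C 830.7
Sensible, products 25→250 °C: 47706 kJ/h
Q = ΔH = -46072 kJ/h = -12.798 kW
Heat removed = 12.798 kJ/s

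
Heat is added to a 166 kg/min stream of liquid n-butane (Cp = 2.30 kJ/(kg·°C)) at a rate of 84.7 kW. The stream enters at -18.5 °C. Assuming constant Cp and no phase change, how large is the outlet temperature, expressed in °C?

T_out = -5.19 °C

Q = 84.7 kW = 5082 kJ/min
ΔT = Q/(ṁ·Cp) = 5082/(166×2.30) = 13.311 K
T_out = -18.5 + 13.311 = -5.1894 °C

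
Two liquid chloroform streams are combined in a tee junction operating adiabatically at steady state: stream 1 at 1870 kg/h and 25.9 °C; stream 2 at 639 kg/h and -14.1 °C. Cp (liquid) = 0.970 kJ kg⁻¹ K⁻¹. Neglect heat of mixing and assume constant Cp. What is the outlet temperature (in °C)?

Energy balance with Q = 0: Σ ṁᵢCp,ᵢ(T_out − Tᵢ) = 0
T_out = Σ ṁᵢCp,ᵢTᵢ / Σ ṁᵢCp,ᵢ
      = 38240 / 2433.7 = 15.713 °C

T_out = 15.7 °C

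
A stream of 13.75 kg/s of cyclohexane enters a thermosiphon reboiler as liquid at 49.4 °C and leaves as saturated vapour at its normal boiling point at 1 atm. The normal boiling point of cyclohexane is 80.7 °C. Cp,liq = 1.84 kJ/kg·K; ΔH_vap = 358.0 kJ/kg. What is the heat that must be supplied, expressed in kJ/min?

Q = 343000 kJ/min

liquid 49.4→80.7 °C: 57.592 kJ/kg
vaporisation at 80.7 °C: 358 kJ/kg
Δh = 57.592 + 358 = 415.59 kJ/kg
Q = ṁ·Δh = 13.75 kg/s × 415.59 kJ/kg = 5714.4 kJ/s
|Q| = 5714.4 kW = 342860 kJ/min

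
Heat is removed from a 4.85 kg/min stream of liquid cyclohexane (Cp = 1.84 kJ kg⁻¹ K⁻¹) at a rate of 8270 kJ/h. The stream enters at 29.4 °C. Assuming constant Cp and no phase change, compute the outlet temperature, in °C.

T_out = 14.0 °C

Q = 8270 kJ/h = 137.83 kJ/min
ΔT = Q/(ṁ·Cp) = 137.83/(4.85×1.84) = 15.445 K
T_out = 29.4 − 15.445 = 13.955 °C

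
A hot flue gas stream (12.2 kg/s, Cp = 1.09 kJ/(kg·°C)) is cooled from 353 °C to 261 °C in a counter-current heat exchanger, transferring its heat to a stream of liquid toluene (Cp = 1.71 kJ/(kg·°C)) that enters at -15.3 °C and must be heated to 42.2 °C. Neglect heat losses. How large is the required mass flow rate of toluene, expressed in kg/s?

ṁ_c = 12.4 kg/s

Heat released by hot stream: Q = 12.2 × 1.09 × (353 − 261) = 1223.4 kJ/s
Energy balance on cold side (adiabatic exchanger): Q = ṁ_c·Cp_c·(T_c,out − T_c,in)
ṁ_c = 1223.4 / [1.71 × (42.2 − -15.3)] = 12.443 kg/s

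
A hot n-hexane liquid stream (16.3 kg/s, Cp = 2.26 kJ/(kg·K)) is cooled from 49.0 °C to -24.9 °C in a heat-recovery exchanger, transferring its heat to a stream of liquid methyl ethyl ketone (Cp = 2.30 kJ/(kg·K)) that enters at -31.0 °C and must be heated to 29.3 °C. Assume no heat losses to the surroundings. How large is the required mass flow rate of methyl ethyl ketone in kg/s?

Heat released by hot stream: Q = 16.3 × 2.26 × (49.0 − -24.9) = 2722.3 kJ/s
Energy balance on cold side (adiabatic exchanger): Q = ṁ_c·Cp_c·(T_c,out − T_c,in)
ṁ_c = 2722.3 / [2.30 × (29.3 − -31.0)] = 19.629 kg/s

ṁ_c = 19.6 kg/s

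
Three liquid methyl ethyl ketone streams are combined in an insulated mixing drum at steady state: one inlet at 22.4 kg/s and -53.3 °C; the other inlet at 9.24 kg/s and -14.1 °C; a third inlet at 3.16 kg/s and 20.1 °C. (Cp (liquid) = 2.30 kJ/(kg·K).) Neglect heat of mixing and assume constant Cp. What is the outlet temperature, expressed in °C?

Energy balance with Q = 0: Σ ṁᵢCp,ᵢ(T_out − Tᵢ) = 0
Σ ṁᵢCp,ᵢTᵢ = 22.4×2.30×-53.3 + 9.24×2.30×-14.1 + 3.16×2.30×20.1 = -2899.6
Σ ṁᵢCp,ᵢ = 22.4×2.30 + 9.24×2.30 + 3.16×2.30 = 80.04
T_out = -2899.6 / 80.04 = -36.227 °C

T_out = -36.2 °C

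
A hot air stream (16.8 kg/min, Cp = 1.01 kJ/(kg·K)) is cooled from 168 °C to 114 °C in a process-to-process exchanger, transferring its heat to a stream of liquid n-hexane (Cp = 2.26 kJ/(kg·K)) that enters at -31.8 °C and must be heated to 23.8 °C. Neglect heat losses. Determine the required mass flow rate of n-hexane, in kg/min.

Heat released by hot stream: Q = 16.8 × 1.01 × (168 − 114) = 916.27 kJ/min
Energy balance on cold side (adiabatic exchanger): Q = ṁ_c·Cp_c·(T_c,out − T_c,in)
ṁ_c = 916.27 / [2.26 × (23.8 − -31.8)] = 7.2919 kg/min

ṁ_c = 7.29 kg/min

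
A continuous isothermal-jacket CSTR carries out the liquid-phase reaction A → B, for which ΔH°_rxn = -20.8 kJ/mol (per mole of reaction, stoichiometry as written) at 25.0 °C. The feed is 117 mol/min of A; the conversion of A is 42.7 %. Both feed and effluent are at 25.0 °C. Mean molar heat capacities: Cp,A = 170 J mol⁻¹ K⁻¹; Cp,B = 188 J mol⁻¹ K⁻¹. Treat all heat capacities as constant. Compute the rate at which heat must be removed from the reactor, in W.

Extent of reaction ξ = 0.427 × 117 = 49.959 mol/min
Reaction term: ξ·ΔH°_rxn = 49.959 × -20.8 = -1039.1 kJ/min
Q = ΔH = -1039.1 kJ/min = -17.319 kW
Heat removed = 17319 W

Q_out = 17300 W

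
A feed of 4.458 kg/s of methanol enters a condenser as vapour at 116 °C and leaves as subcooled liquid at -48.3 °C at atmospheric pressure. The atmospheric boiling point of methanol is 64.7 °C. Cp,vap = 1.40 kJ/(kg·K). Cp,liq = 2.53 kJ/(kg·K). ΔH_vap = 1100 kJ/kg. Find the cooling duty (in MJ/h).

vapour 116→64.7 °C: -71.82 kJ/kg
condensation at 64.7 °C: -1100 kJ/kg
liquid 64.7→-48.3 °C: -285.89 kJ/kg
Δh = -71.82 + -1100 + -285.89 = -1457.7 kJ/kg
Q = ṁ·Δh = 4.458 kg/s × -1457.7 kJ/kg = -6498.5 kJ/s
|Q| = 6498.5 kW = 23394 MJ/h

Q_c = 23400 MJ/h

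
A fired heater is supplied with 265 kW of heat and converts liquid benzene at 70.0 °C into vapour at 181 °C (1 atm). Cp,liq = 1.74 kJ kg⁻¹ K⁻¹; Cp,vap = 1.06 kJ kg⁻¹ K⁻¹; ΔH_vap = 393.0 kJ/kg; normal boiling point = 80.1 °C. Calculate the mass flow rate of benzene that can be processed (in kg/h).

Δh = 1.74×(80.1−70.0) + 393.0 + 1.06×(181−80.1) = 517.53 kJ/kg
Q = 265 kW = 265 kJ/s = 954000 kJ/h
ṁ = Q/Δh = 954000 / 517.53 = 1843.4 kg/h

ṁ = 1840 kg/h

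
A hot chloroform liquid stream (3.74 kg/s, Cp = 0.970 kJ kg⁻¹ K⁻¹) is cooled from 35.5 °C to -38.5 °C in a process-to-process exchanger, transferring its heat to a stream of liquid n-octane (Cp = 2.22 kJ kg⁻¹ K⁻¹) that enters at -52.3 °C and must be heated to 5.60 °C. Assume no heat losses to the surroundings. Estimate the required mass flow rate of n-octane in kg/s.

Heat released by hot stream: Q = 3.74 × 0.970 × (35.5 − -38.5) = 268.46 kJ/s
Energy balance on cold side (adiabatic exchanger): Q = ṁ_c·Cp_c·(T_c,out − T_c,in)
ṁ_c = 268.46 / [2.22 × (5.60 − -52.3)] = 2.0885 kg/s

ṁ_c = 2.09 kg/s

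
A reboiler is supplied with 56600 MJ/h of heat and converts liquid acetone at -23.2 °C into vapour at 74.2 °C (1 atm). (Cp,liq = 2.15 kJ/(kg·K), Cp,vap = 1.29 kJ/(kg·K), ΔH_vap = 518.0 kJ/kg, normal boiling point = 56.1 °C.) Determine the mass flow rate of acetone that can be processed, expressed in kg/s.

ṁ = 22.1 kg/s

Δh = 2.15×(56.1−-23.2) + 518.0 + 1.29×(74.2−56.1) = 711.84 kJ/kg
Q = 56600 MJ/h = 15722 kJ/s = 15722 kJ/s
ṁ = Q/Δh = 15722 / 711.84 = 22.087 kg/s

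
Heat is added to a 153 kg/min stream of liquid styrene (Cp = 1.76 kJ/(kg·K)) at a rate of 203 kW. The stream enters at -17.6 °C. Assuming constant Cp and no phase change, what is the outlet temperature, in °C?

T_out = 27.6 °C

Q = 203 kW = 12180 kJ/min
ΔT = Q/(ṁ·Cp) = 12180/(153×1.76) = 45.232 K
T_out = -17.6 + 45.232 = 27.632 °C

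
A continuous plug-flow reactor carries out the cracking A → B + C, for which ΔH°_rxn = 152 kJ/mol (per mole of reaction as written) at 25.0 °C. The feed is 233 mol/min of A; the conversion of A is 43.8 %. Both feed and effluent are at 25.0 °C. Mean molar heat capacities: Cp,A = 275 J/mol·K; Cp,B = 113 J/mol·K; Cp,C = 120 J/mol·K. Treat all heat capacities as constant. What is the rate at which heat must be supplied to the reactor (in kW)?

Extent of reaction ξ = 0.438 × 233 = 102.05 mol/min
Reaction term: ξ·ΔH°_rxn = 102.05 × 152 = 15512 kJ/min
Q = ΔH = 15512 kJ/min = 258.54 kW
Heat supplied = 258.54 kW

Q_in = 259 kW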